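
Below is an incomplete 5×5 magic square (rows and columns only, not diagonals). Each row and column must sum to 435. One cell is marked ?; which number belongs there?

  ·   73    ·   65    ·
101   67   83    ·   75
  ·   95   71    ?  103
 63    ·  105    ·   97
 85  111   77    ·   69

Row 2 must total 435; the given cells sum to 326, so (2,4) = 109.
The remaining cell in row 5 is (5,4) = 435 − 342 = 93.
Column 2: 73 + 67 + 95 + 111 + ? = 435, so (4,2) = 89.
Using column 3: 83 + 71 + 105 + 77 + ? → (1,3) = 435 − 336 = 99.
Column 5 needs 435; the known cells sum to 344, so (1,5) = 91.
From row 1, 435 − (73 + 99 + 65 + 91) gives (1,1) = 107.
Row 4 needs 435; the known cells sum to 354, so (4,4) = 81.
Column 1: 107 + 101 + 63 + 85 + ? = 435, so (3,1) = 79.
The remaining cell in column 4 is (3,4) = 435 − 348 = 87.

87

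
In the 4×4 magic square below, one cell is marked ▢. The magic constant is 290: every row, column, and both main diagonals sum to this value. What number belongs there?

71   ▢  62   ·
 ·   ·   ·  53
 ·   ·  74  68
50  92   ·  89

77

Row 4 must total 290; the given cells sum to 231, so (4,3) = 59.
From column 3, 290 − (62 + 74 + 59) gives (2,3) = 95.
The remaining cell in column 4 is (1,4) = 290 − 210 = 80.
From main diagonal, 290 − (71 + 74 + 89) gives (2,2) = 56.
Using anti-diagonal: 80 + 95 + 50 + ? → (3,2) = 290 − 225 = 65.
Row 1: 71 + 62 + 80 + ? = 290, so (1,2) = 77.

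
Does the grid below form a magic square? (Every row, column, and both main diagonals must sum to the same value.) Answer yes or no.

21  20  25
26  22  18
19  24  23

Row 1: 21 + 20 + 25 = 66.
Row 2: 26 + 22 + 18 = 66.
Row 3: 19 + 24 + 23 = 66.
Column 1: 21 + 26 + 19 = 66.
Column 2: 20 + 22 + 24 = 66.
Column 3: 25 + 18 + 23 = 66.
Main diagonal: 21 + 22 + 23 = 66.
Anti-diagonal: 25 + 22 + 19 = 66.
All lines sum to 66.

Yes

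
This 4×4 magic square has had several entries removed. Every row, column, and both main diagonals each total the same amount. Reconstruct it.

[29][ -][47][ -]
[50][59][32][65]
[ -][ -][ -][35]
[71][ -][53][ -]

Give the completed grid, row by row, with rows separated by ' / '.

29 68 47 62 / 50 59 32 65 / 56 41 74 35 / 71 38 53 44

Row 2 is already complete: 50 + 59 + 32 + 65 = 206, so that is the magic constant.
Column 1: 29 + 50 + 71 + ? = 206, so (3,1) = 56.
Column 3 must total 206; the given cells sum to 132, so (3,3) = 74.
Main diagonal must total 206; the given cells sum to 162, so (4,4) = 44.
Row 3 must total 206; the given cells sum to 165, so (3,2) = 41.
Row 4 must total 206; the given cells sum to 168, so (4,2) = 38.
From column 2, 206 − (59 + 41 + 38) gives (1,2) = 68.
Column 4: 65 + 35 + 44 + ? = 206, so (1,4) = 62.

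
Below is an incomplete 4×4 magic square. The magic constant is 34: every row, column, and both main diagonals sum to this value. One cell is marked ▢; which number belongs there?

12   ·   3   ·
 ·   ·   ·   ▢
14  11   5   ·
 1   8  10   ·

9

Row 3: 14 + 11 + 5 + ? = 34, so (3,4) = 4.
Row 4 needs 34; the known cells sum to 19, so (4,4) = 15.
The remaining cell in column 1 is (2,1) = 34 − 27 = 7.
The remaining cell in column 3 is (2,3) = 34 − 18 = 16.
Main diagonal must total 34; the given cells sum to 32, so (2,2) = 2.
Anti-diagonal must total 34; the given cells sum to 28, so (1,4) = 6.
Using row 1: 12 + 3 + 6 + ? → (1,2) = 34 − 21 = 13.
Row 2 must total 34; the given cells sum to 25, so (2,4) = 9.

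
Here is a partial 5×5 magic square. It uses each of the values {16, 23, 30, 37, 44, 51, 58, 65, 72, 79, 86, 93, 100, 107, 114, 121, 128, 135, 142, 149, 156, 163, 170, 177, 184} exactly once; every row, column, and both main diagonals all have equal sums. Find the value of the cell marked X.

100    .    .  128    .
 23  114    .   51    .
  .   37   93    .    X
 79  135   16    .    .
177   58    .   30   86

65

The 25 entries sum to 2500, so each line sums to 2500/5 = 500.
Row 5 needs 500; the known cells sum to 351, so (5,3) = 149.
Using column 1: 100 + 23 + 79 + 177 + ? → (3,1) = 500 − 379 = 121.
Column 2 must total 500; the given cells sum to 344, so (1,2) = 156.
From main diagonal, 500 − (100 + 114 + 93 + 86) gives (4,4) = 107.
From anti-diagonal, 500 − (51 + 93 + 135 + 177) gives (1,5) = 44.
Row 1 needs 500; the known cells sum to 428, so (1,3) = 72.
Using row 4: 79 + 135 + 16 + 107 + ? → (4,5) = 500 − 337 = 163.
From column 3, 500 − (72 + 93 + 16 + 149) gives (2,3) = 170.
From column 4, 500 − (128 + 51 + 107 + 30) gives (3,4) = 184.
From row 2, 500 − (23 + 114 + 170 + 51) gives (2,5) = 142.
Row 3: 121 + 37 + 93 + 184 + ? = 500, so (3,5) = 65.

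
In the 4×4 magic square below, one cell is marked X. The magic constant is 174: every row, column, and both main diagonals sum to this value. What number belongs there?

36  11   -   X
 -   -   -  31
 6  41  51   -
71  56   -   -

The remaining cell in row 3 is (3,4) = 174 − 98 = 76.
Column 1: 36 + 6 + 71 + ? = 174, so (2,1) = 61.
Using column 2: 11 + 41 + 56 + ? → (2,2) = 174 − 108 = 66.
Main diagonal must total 174; the given cells sum to 153, so (4,4) = 21.
The remaining cell in row 2 is (2,3) = 174 − 158 = 16.
Using row 4: 71 + 56 + 21 + ? → (4,3) = 174 − 148 = 26.
Column 3 must total 174; the given cells sum to 93, so (1,3) = 81.
Column 4: 31 + 76 + 21 + ? = 174, so (1,4) = 46.

46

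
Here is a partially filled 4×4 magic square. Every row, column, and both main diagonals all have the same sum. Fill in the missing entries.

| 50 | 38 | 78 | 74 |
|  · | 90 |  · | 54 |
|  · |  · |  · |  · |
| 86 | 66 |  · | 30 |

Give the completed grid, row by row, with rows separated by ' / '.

50 38 78 74 / 62 90 34 54 / 42 46 70 82 / 86 66 58 30

Row 1 is already complete: 50 + 38 + 78 + 74 = 240, so that is the magic constant.
From row 4, 240 − (86 + 66 + 30) gives (4,3) = 58.
Using column 2: 38 + 90 + 66 + ? → (3,2) = 240 − 194 = 46.
Column 4: 74 + 54 + 30 + ? = 240, so (3,4) = 82.
Main diagonal must total 240; the given cells sum to 170, so (3,3) = 70.
Anti-diagonal needs 240; the known cells sum to 206, so (2,3) = 34.
Row 2: 90 + 34 + 54 + ? = 240, so (2,1) = 62.
Row 3 must total 240; the given cells sum to 198, so (3,1) = 42.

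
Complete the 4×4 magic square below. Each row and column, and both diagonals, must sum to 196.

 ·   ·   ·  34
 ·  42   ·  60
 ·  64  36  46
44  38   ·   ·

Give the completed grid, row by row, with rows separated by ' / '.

Row 3 must total 196; the given cells sum to 146, so (3,1) = 50.
Column 2 needs 196; the known cells sum to 144, so (1,2) = 52.
Column 4 must total 196; the given cells sum to 140, so (4,4) = 56.
The remaining cell in main diagonal is (1,1) = 196 − 134 = 62.
Anti-diagonal must total 196; the given cells sum to 142, so (2,3) = 54.
Row 1 must total 196; the given cells sum to 148, so (1,3) = 48.
From row 2, 196 − (42 + 54 + 60) gives (2,1) = 40.
Row 4 must total 196; the given cells sum to 138, so (4,3) = 58.

62 52 48 34 / 40 42 54 60 / 50 64 36 46 / 44 38 58 56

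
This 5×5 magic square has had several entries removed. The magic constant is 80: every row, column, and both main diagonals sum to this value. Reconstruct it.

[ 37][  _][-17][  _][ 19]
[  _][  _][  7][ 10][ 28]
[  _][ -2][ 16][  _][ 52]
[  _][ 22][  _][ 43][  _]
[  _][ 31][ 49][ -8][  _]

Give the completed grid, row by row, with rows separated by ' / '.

Column 3: -17 + 7 + 16 + 49 + ? = 80, so (4,3) = 25.
Using anti-diagonal: 19 + 10 + 16 + 22 + ? → (5,1) = 80 − 67 = 13.
From row 5, 80 − (13 + 31 + 49 + (-8)) gives (5,5) = -5.
Column 5 must total 80; the given cells sum to 94, so (4,5) = -14.
From main diagonal, 80 − (37 + 16 + 43 + (-5)) gives (2,2) = -11.
Row 2 needs 80; the known cells sum to 34, so (2,1) = 46.
Row 4: 22 + 25 + 43 + (-14) + ? = 80, so (4,1) = 4.
The remaining cell in column 1 is (3,1) = 80 − 100 = -20.
Column 2 needs 80; the known cells sum to 40, so (1,2) = 40.
Row 1: 37 + 40 + (-17) + 19 + ? = 80, so (1,4) = 1.
From row 3, 80 − (-20 + (-2) + 16 + 52) gives (3,4) = 34.

37 40 -17 1 19 / 46 -11 7 10 28 / -20 -2 16 34 52 / 4 22 25 43 -14 / 13 31 49 -8 -5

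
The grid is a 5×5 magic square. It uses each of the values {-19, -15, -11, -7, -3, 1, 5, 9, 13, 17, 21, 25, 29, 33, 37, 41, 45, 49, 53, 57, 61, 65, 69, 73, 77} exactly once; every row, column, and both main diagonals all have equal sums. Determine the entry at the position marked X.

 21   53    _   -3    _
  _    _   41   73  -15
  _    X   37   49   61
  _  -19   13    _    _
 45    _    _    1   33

The 25 entries sum to 725, so each line sums to 725/5 = 145.
Column 4 must total 145; the given cells sum to 120, so (4,4) = 25.
Main diagonal: 21 + 37 + 25 + 33 + ? = 145, so (2,2) = 29.
Anti-diagonal must total 145; the given cells sum to 136, so (1,5) = 9.
From row 1, 145 − (21 + 53 + (-3) + 9) gives (1,3) = 65.
Row 2: 29 + 41 + 73 + (-15) + ? = 145, so (2,1) = 17.
Column 3 must total 145; the given cells sum to 156, so (5,3) = -11.
Column 5 must total 145; the given cells sum to 88, so (4,5) = 57.
The remaining cell in row 4 is (4,1) = 145 − 76 = 69.
From row 5, 145 − (45 + (-11) + 1 + 33) gives (5,2) = 77.
Column 1 needs 145; the known cells sum to 152, so (3,1) = -7.
From column 2, 145 − (53 + 29 + (-19) + 77) gives (3,2) = 5.

5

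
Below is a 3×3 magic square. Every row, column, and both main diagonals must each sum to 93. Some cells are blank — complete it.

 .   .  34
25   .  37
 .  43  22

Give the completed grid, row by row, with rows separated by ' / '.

40 19 34 / 25 31 37 / 28 43 22

Row 2 needs 93; the known cells sum to 62, so (2,2) = 31.
Row 3 must total 93; the given cells sum to 65, so (3,1) = 28.
Using column 1: 25 + 28 + ? → (1,1) = 93 − 53 = 40.
Column 2: 31 + 43 + ? = 93, so (1,2) = 19.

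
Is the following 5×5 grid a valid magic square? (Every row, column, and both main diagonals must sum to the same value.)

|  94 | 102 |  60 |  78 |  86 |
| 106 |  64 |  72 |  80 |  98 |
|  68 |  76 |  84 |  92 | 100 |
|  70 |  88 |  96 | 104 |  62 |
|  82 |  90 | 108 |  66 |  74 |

Yes

Row 1: 94 + 102 + 60 + 78 + 86 = 420.
Row 2: 106 + 64 + 72 + 80 + 98 = 420.
Row 3: 68 + 76 + 84 + 92 + 100 = 420.
Row 4: 70 + 88 + 96 + 104 + 62 = 420.
Row 5: 82 + 90 + 108 + 66 + 74 = 420.
Column 1: 94 + 106 + 68 + 70 + 82 = 420.
Column 2: 102 + 64 + 76 + 88 + 90 = 420.
Column 3: 60 + 72 + 84 + 96 + 108 = 420.
Column 4: 78 + 80 + 92 + 104 + 66 = 420.
Column 5: 86 + 98 + 100 + 62 + 74 = 420.
Main diagonal: 94 + 64 + 84 + 104 + 74 = 420.
Anti-diagonal: 86 + 80 + 84 + 88 + 82 = 420.
All lines sum to 420.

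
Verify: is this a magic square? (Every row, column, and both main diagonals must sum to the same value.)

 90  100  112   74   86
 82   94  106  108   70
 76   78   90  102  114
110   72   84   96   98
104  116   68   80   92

No — column 1 sums to 462 but column 2 sums to 460.

Row 1: 90 + 100 + 112 + 74 + 86 = 462.
Row 2: 82 + 94 + 106 + 108 + 70 = 460.
Row 3: 76 + 78 + 90 + 102 + 114 = 460.
Row 4: 110 + 72 + 84 + 96 + 98 = 460.
Row 5: 104 + 116 + 68 + 80 + 92 = 460.
Column 1: 90 + 82 + 76 + 110 + 104 = 462.
Column 2: 100 + 94 + 78 + 72 + 116 = 460.
Column 3: 112 + 106 + 90 + 84 + 68 = 460.
Column 4: 74 + 108 + 102 + 96 + 80 = 460.
Column 5: 86 + 70 + 114 + 98 + 92 = 460.
Main diagonal: 90 + 94 + 90 + 96 + 92 = 462.
Anti-diagonal: 86 + 108 + 90 + 72 + 104 = 460.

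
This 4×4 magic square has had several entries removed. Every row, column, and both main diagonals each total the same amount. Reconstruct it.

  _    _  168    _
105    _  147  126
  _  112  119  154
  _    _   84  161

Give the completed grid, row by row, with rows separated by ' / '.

Column 3 is already complete: 168 + 147 + 119 + 84 = 518, so that is the magic constant.
Row 2 must total 518; the given cells sum to 378, so (2,2) = 140.
Row 3 must total 518; the given cells sum to 385, so (3,1) = 133.
The remaining cell in column 4 is (1,4) = 518 − 441 = 77.
Main diagonal: 140 + 119 + 161 + ? = 518, so (1,1) = 98.
Anti-diagonal needs 518; the known cells sum to 336, so (4,1) = 182.
Row 1 needs 518; the known cells sum to 343, so (1,2) = 175.
Using row 4: 182 + 84 + 161 + ? → (4,2) = 518 − 427 = 91.

98 175 168 77 / 105 140 147 126 / 133 112 119 154 / 182 91 84 161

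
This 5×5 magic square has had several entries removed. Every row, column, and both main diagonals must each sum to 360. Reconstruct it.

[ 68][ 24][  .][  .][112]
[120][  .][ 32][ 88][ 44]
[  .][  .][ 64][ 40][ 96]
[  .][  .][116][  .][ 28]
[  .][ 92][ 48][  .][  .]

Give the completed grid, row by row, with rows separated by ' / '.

68 24 100 56 112 / 120 76 32 88 44 / 52 108 64 40 96 / 84 60 116 72 28 / 36 92 48 104 80

From row 2, 360 − (120 + 32 + 88 + 44) gives (2,2) = 76.
From column 3, 360 − (32 + 64 + 116 + 48) gives (1,3) = 100.
Using column 5: 112 + 44 + 96 + 28 + ? → (5,5) = 360 − 280 = 80.
Main diagonal must total 360; the given cells sum to 288, so (4,4) = 72.
Row 1 must total 360; the given cells sum to 304, so (1,4) = 56.
The remaining cell in column 4 is (5,4) = 360 − 256 = 104.
Using row 5: 92 + 48 + 104 + 80 + ? → (5,1) = 360 − 324 = 36.
The remaining cell in anti-diagonal is (4,2) = 360 − 300 = 60.
Row 4 needs 360; the known cells sum to 276, so (4,1) = 84.
From column 1, 360 − (68 + 120 + 84 + 36) gives (3,1) = 52.
Column 2 must total 360; the given cells sum to 252, so (3,2) = 108.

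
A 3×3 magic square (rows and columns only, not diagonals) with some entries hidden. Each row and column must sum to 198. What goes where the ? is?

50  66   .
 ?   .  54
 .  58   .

70

Row 1 must total 198; the given cells sum to 116, so (1,3) = 82.
Column 2: 66 + 58 + ? = 198, so (2,2) = 74.
The remaining cell in column 3 is (3,3) = 198 − 136 = 62.
Row 2: 74 + 54 + ? = 198, so (2,1) = 70.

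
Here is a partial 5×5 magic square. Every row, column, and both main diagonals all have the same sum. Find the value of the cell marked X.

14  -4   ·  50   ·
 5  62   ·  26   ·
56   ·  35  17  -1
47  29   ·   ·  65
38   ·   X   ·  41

2

Column 1 is complete and sums to 160; that is the magic constant.
Row 3: 56 + 35 + 17 + (-1) + ? = 160, so (3,2) = 53.
From column 2, 160 − (-4 + 62 + 53 + 29) gives (5,2) = 20.
The remaining cell in main diagonal is (4,4) = 160 − 152 = 8.
Anti-diagonal: 26 + 35 + 29 + 38 + ? = 160, so (1,5) = 32.
From row 1, 160 − (14 + (-4) + 50 + 32) gives (1,3) = 68.
Using row 4: 47 + 29 + 8 + 65 + ? → (4,3) = 160 − 149 = 11.
From column 4, 160 − (50 + 26 + 17 + 8) gives (5,4) = 59.
Column 5 must total 160; the given cells sum to 137, so (2,5) = 23.
From row 2, 160 − (5 + 62 + 26 + 23) gives (2,3) = 44.
Row 5 needs 160; the known cells sum to 158, so (5,3) = 2.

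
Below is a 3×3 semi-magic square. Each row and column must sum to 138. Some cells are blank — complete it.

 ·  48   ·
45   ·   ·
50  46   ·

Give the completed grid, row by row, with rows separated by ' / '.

43 48 47 / 45 44 49 / 50 46 42

The remaining cell in row 3 is (3,3) = 138 − 96 = 42.
The remaining cell in column 1 is (1,1) = 138 − 95 = 43.
Column 2 must total 138; the given cells sum to 94, so (2,2) = 44.
Row 1 needs 138; the known cells sum to 91, so (1,3) = 47.
From row 2, 138 − (45 + 44) gives (2,3) = 49.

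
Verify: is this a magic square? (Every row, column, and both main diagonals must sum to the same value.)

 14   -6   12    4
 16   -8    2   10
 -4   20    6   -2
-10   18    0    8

No — column 4 sums to 20 but row 1 sums to 24.

Row 1: 14 + (-6) + 12 + 4 = 24.
Row 2: 16 + (-8) + 2 + 10 = 20.
Row 3: -4 + 20 + 6 + (-2) = 20.
Row 4: -10 + 18 + 0 + 8 = 16.
Column 1: 14 + 16 + (-4) + (-10) = 16.
Column 2: -6 + (-8) + 20 + 18 = 24.
Column 3: 12 + 2 + 6 + 0 = 20.
Column 4: 4 + 10 + (-2) + 8 = 20.
Main diagonal: 14 + (-8) + 6 + 8 = 20.
Anti-diagonal: 4 + 2 + 20 + (-10) = 16.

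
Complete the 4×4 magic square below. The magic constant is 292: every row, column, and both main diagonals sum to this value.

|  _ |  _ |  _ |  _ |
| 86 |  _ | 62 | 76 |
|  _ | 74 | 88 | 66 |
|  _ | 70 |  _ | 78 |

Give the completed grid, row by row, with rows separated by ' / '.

58 80 82 72 / 86 68 62 76 / 64 74 88 66 / 84 70 60 78

Row 2 must total 292; the given cells sum to 224, so (2,2) = 68.
Using row 3: 74 + 88 + 66 + ? → (3,1) = 292 − 228 = 64.
The remaining cell in column 2 is (1,2) = 292 − 212 = 80.
The remaining cell in column 4 is (1,4) = 292 − 220 = 72.
Main diagonal needs 292; the known cells sum to 234, so (1,1) = 58.
Using anti-diagonal: 72 + 62 + 74 + ? → (4,1) = 292 − 208 = 84.
From row 1, 292 − (58 + 80 + 72) gives (1,3) = 82.
Row 4 must total 292; the given cells sum to 232, so (4,3) = 60.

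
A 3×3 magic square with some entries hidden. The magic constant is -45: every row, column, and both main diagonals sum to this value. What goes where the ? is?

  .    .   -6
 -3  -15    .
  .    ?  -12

-9

From row 2, -45 − (-3 + (-15)) gives (2,3) = -27.
Main diagonal: -15 + (-12) + ? = -45, so (1,1) = -18.
Anti-diagonal: -6 + (-15) + ? = -45, so (3,1) = -24.
Row 1: -18 + (-6) + ? = -45, so (1,2) = -21.
Row 3: -24 + (-12) + ? = -45, so (3,2) = -9.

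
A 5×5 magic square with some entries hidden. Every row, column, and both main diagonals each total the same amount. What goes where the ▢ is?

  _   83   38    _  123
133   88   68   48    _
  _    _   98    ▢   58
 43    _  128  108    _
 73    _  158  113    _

Column 3 is complete and sums to 490; that is the magic constant.
Using row 2: 133 + 88 + 68 + 48 + ? → (2,5) = 490 − 337 = 153.
Anti-diagonal: 123 + 48 + 98 + 73 + ? = 490, so (4,2) = 148.
From row 4, 490 − (43 + 148 + 128 + 108) gives (4,5) = 63.
Using column 5: 123 + 153 + 58 + 63 + ? → (5,5) = 490 − 397 = 93.
Using main diagonal: 88 + 98 + 108 + 93 + ? → (1,1) = 490 − 387 = 103.
Row 1: 103 + 83 + 38 + 123 + ? = 490, so (1,4) = 143.
Row 5 must total 490; the given cells sum to 437, so (5,2) = 53.
Using column 1: 103 + 133 + 43 + 73 + ? → (3,1) = 490 − 352 = 138.
From column 2, 490 − (83 + 88 + 148 + 53) gives (3,2) = 118.
From column 4, 490 − (143 + 48 + 108 + 113) gives (3,4) = 78.

78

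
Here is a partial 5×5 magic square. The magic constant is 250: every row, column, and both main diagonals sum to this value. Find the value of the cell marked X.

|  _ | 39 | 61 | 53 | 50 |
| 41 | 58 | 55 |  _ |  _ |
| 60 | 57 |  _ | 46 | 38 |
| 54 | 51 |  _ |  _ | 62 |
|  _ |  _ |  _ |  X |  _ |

59

Row 1 needs 250; the known cells sum to 203, so (1,1) = 47.
Row 3 must total 250; the given cells sum to 201, so (3,3) = 49.
Column 1: 47 + 41 + 60 + 54 + ? = 250, so (5,1) = 48.
Column 2 must total 250; the given cells sum to 205, so (5,2) = 45.
The remaining cell in anti-diagonal is (2,4) = 250 − 198 = 52.
From row 2, 250 − (41 + 58 + 55 + 52) gives (2,5) = 44.
The remaining cell in column 5 is (5,5) = 250 − 194 = 56.
Using main diagonal: 47 + 58 + 49 + 56 + ? → (4,4) = 250 − 210 = 40.
Using row 4: 54 + 51 + 40 + 62 + ? → (4,3) = 250 − 207 = 43.
The remaining cell in column 3 is (5,3) = 250 − 208 = 42.
The remaining cell in column 4 is (5,4) = 250 − 191 = 59.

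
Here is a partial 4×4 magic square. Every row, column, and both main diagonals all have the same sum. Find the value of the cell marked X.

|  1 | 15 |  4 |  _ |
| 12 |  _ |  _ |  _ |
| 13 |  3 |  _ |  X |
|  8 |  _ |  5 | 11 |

Column 1 is complete and sums to 34; that is the magic constant.
Using row 1: 1 + 15 + 4 + ? → (1,4) = 34 − 20 = 14.
The remaining cell in row 4 is (4,2) = 34 − 24 = 10.
The remaining cell in column 2 is (2,2) = 34 − 28 = 6.
The remaining cell in main diagonal is (3,3) = 34 − 18 = 16.
From anti-diagonal, 34 − (14 + 3 + 8) gives (2,3) = 9.
From row 2, 34 − (12 + 6 + 9) gives (2,4) = 7.
Row 3 needs 34; the known cells sum to 32, so (3,4) = 2.

2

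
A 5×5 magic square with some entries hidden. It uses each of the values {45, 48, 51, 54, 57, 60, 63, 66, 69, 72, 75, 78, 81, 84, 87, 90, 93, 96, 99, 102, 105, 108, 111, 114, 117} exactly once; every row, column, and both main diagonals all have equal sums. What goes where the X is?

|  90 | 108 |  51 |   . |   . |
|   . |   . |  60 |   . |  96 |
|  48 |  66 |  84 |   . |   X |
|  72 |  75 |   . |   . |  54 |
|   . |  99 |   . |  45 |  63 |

The 25 entries sum to 2025, so each line sums to 2025/5 = 405.
Using column 2: 108 + 66 + 75 + 99 + ? → (2,2) = 405 − 348 = 57.
Main diagonal: 90 + 57 + 84 + 63 + ? = 405, so (4,4) = 111.
Row 4 needs 405; the known cells sum to 312, so (4,3) = 93.
The remaining cell in column 3 is (5,3) = 405 − 288 = 117.
Row 5 needs 405; the known cells sum to 324, so (5,1) = 81.
The remaining cell in column 1 is (2,1) = 405 − 291 = 114.
Using row 2: 114 + 57 + 60 + 96 + ? → (2,4) = 405 − 327 = 78.
Anti-diagonal must total 405; the given cells sum to 318, so (1,5) = 87.
Row 1 needs 405; the known cells sum to 336, so (1,4) = 69.
The remaining cell in column 4 is (3,4) = 405 − 303 = 102.
Column 5 must total 405; the given cells sum to 300, so (3,5) = 105.

105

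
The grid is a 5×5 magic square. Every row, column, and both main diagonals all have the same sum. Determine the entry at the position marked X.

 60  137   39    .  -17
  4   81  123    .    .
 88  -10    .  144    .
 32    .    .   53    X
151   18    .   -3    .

Column 1 is complete and sums to 335; that is the magic constant.
Row 1 must total 335; the given cells sum to 219, so (1,4) = 116.
Column 2 needs 335; the known cells sum to 226, so (4,2) = 109.
Using column 4: 116 + 144 + 53 + (-3) + ? → (2,4) = 335 − 310 = 25.
Anti-diagonal: -17 + 25 + 109 + 151 + ? = 335, so (3,3) = 67.
Using row 2: 4 + 81 + 123 + 25 + ? → (2,5) = 335 − 233 = 102.
The remaining cell in row 3 is (3,5) = 335 − 289 = 46.
The remaining cell in main diagonal is (5,5) = 335 − 261 = 74.
Row 5 must total 335; the given cells sum to 240, so (5,3) = 95.
Column 3: 39 + 123 + 67 + 95 + ? = 335, so (4,3) = 11.
Column 5 needs 335; the known cells sum to 205, so (4,5) = 130.

130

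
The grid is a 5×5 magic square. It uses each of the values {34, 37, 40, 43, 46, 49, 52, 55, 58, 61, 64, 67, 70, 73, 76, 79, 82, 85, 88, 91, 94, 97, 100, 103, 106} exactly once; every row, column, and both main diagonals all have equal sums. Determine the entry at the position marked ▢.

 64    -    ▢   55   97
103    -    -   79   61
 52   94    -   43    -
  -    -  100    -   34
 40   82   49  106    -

88

The 25 entries sum to 1750, so each line sums to 1750/5 = 350.
From row 5, 350 − (40 + 82 + 49 + 106) gives (5,5) = 73.
Column 1 must total 350; the given cells sum to 259, so (4,1) = 91.
Column 4 must total 350; the given cells sum to 283, so (4,4) = 67.
Column 5: 97 + 61 + 34 + 73 + ? = 350, so (3,5) = 85.
Using row 3: 52 + 94 + 43 + 85 + ? → (3,3) = 350 − 274 = 76.
The remaining cell in row 4 is (4,2) = 350 − 292 = 58.
Main diagonal must total 350; the given cells sum to 280, so (2,2) = 70.
The remaining cell in row 2 is (2,3) = 350 − 313 = 37.
Column 2 must total 350; the given cells sum to 304, so (1,2) = 46.
Column 3 needs 350; the known cells sum to 262, so (1,3) = 88.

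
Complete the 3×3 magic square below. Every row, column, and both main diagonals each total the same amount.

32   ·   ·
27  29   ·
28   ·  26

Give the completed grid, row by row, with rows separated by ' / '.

32 25 30 / 27 29 31 / 28 33 26

Column 1 is already complete: 32 + 27 + 28 = 87, so that is the magic constant.
The remaining cell in row 2 is (2,3) = 87 − 56 = 31.
Using row 3: 28 + 26 + ? → (3,2) = 87 − 54 = 33.
The remaining cell in column 2 is (1,2) = 87 − 62 = 25.
Column 3: 31 + 26 + ? = 87, so (1,3) = 30.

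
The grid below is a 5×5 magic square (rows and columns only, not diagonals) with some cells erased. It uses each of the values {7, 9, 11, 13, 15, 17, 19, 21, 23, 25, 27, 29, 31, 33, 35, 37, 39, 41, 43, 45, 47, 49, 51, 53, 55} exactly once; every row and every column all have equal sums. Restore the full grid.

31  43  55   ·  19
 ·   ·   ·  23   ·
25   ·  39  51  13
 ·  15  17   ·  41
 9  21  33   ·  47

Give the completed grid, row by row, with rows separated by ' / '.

31 43 55 7 19 / 37 49 11 23 35 / 25 27 39 51 13 / 53 15 17 29 41 / 9 21 33 45 47

The 25 entries sum to 775, so each line sums to 775/5 = 155.
Using row 1: 31 + 43 + 55 + 19 + ? → (1,4) = 155 − 148 = 7.
Row 3 needs 155; the known cells sum to 128, so (3,2) = 27.
Using row 5: 9 + 21 + 33 + 47 + ? → (5,4) = 155 − 110 = 45.
Column 2 needs 155; the known cells sum to 106, so (2,2) = 49.
From column 3, 155 − (55 + 39 + 17 + 33) gives (2,3) = 11.
Column 4 needs 155; the known cells sum to 126, so (4,4) = 29.
Using column 5: 19 + 13 + 41 + 47 + ? → (2,5) = 155 − 120 = 35.
From row 2, 155 − (49 + 11 + 23 + 35) gives (2,1) = 37.
Using row 4: 15 + 17 + 29 + 41 + ? → (4,1) = 155 − 102 = 53.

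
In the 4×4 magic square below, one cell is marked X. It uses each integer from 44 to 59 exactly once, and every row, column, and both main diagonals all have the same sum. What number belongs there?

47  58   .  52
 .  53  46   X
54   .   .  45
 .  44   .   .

The entries are 44 through 59, which sum to 824, so each line sums to 824/4 = 206.
Row 1 needs 206; the known cells sum to 157, so (1,3) = 49.
Column 2 needs 206; the known cells sum to 155, so (3,2) = 51.
The remaining cell in anti-diagonal is (4,1) = 206 − 149 = 57.
Row 3 must total 206; the given cells sum to 150, so (3,3) = 56.
Column 1: 47 + 54 + 57 + ? = 206, so (2,1) = 48.
From column 3, 206 − (49 + 46 + 56) gives (4,3) = 55.
The remaining cell in main diagonal is (4,4) = 206 − 156 = 50.
Row 2 must total 206; the given cells sum to 147, so (2,4) = 59.

59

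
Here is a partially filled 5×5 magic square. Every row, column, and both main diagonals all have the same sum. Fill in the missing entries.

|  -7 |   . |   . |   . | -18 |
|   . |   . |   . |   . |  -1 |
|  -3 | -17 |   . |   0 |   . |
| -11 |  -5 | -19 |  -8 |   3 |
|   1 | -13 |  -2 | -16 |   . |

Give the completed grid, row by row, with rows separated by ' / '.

Row 4 is already complete: -11 + -5 + -19 + -8 + 3 = -40, so that is the magic constant.
Row 5 must total -40; the given cells sum to -30, so (5,5) = -10.
Column 1 must total -40; the given cells sum to -20, so (2,1) = -20.
From column 5, -40 − (-18 + (-1) + 3 + (-10)) gives (3,5) = -14.
The remaining cell in row 3 is (3,3) = -40 − (-34) = -6.
Main diagonal: -7 + (-6) + (-8) + (-10) + ? = -40, so (2,2) = -9.
From anti-diagonal, -40 − (-18 + (-6) + (-5) + 1) gives (2,4) = -12.
The remaining cell in row 2 is (2,3) = -40 − (-42) = 2.
From column 2, -40 − (-9 + (-17) + (-5) + (-13)) gives (1,2) = 4.
Column 3 must total -40; the given cells sum to -25, so (1,3) = -15.
Using column 4: -12 + 0 + (-8) + (-16) + ? → (1,4) = -40 − (-36) = -4.

-7 4 -15 -4 -18 / -20 -9 2 -12 -1 / -3 -17 -6 0 -14 / -11 -5 -19 -8 3 / 1 -13 -2 -16 -10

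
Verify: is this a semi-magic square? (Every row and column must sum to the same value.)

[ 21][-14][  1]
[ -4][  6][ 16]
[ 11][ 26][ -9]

Row 1: 21 + (-14) + 1 = 8.
Row 2: -4 + 6 + 16 = 18.
Row 3: 11 + 26 + (-9) = 28.
Column 1: 21 + (-4) + 11 = 28.
Column 2: -14 + 6 + 26 = 18.
Column 3: 1 + 16 + (-9) = 8.

No — column 1 sums to 28 but row 1 sums to 8.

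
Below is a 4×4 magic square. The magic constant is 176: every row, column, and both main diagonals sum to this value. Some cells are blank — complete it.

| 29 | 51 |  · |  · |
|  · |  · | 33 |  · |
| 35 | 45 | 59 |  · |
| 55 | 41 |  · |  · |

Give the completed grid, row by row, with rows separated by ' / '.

29 51 53 43 / 57 39 33 47 / 35 45 59 37 / 55 41 31 49

From row 3, 176 − (35 + 45 + 59) gives (3,4) = 37.
Column 1 must total 176; the given cells sum to 119, so (2,1) = 57.
Using column 2: 51 + 45 + 41 + ? → (2,2) = 176 − 137 = 39.
Using main diagonal: 29 + 39 + 59 + ? → (4,4) = 176 − 127 = 49.
Using anti-diagonal: 33 + 45 + 55 + ? → (1,4) = 176 − 133 = 43.
Row 1: 29 + 51 + 43 + ? = 176, so (1,3) = 53.
From row 2, 176 − (57 + 39 + 33) gives (2,4) = 47.
Row 4: 55 + 41 + 49 + ? = 176, so (4,3) = 31.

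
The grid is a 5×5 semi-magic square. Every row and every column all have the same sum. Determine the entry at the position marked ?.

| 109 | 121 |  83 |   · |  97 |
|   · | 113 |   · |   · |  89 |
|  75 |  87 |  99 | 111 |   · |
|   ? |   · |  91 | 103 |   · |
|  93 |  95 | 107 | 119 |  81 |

117

Row 5 is complete and sums to 495; that is the magic constant.
Using row 1: 109 + 121 + 83 + 97 + ? → (1,4) = 495 − 410 = 85.
Using row 3: 75 + 87 + 99 + 111 + ? → (3,5) = 495 − 372 = 123.
The remaining cell in column 2 is (4,2) = 495 − 416 = 79.
Column 3 must total 495; the given cells sum to 380, so (2,3) = 115.
Column 4: 85 + 111 + 103 + 119 + ? = 495, so (2,4) = 77.
From column 5, 495 − (97 + 89 + 123 + 81) gives (4,5) = 105.
Using row 2: 113 + 115 + 77 + 89 + ? → (2,1) = 495 − 394 = 101.
Using row 4: 79 + 91 + 103 + 105 + ? → (4,1) = 495 − 378 = 117.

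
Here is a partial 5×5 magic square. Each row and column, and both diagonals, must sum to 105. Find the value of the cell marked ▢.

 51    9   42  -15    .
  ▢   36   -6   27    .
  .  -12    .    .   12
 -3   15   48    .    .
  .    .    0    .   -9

3

From row 1, 105 − (51 + 9 + 42 + (-15)) gives (1,5) = 18.
From column 2, 105 − (9 + 36 + (-12) + 15) gives (5,2) = 57.
From column 3, 105 − (42 + (-6) + 48 + 0) gives (3,3) = 21.
Main diagonal needs 105; the known cells sum to 99, so (4,4) = 6.
From anti-diagonal, 105 − (18 + 27 + 21 + 15) gives (5,1) = 24.
Using row 4: -3 + 15 + 48 + 6 + ? → (4,5) = 105 − 66 = 39.
Using row 5: 24 + 57 + 0 + (-9) + ? → (5,4) = 105 − 72 = 33.
From column 4, 105 − (-15 + 27 + 6 + 33) gives (3,4) = 54.
The remaining cell in column 5 is (2,5) = 105 − 60 = 45.
Row 2: 36 + (-6) + 27 + 45 + ? = 105, so (2,1) = 3.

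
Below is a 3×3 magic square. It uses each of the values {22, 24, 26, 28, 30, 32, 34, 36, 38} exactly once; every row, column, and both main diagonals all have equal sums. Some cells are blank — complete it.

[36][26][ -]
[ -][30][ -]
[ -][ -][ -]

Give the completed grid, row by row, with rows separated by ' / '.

36 26 28 / 22 30 38 / 32 34 24

The 9 entries sum to 270, so each line sums to 270/3 = 90.
Row 1 needs 90; the known cells sum to 62, so (1,3) = 28.
Column 2 must total 90; the given cells sum to 56, so (3,2) = 34.
Main diagonal needs 90; the known cells sum to 66, so (3,3) = 24.
Anti-diagonal must total 90; the given cells sum to 58, so (3,1) = 32.
Column 1: 36 + 32 + ? = 90, so (2,1) = 22.
The remaining cell in column 3 is (2,3) = 90 − 52 = 38.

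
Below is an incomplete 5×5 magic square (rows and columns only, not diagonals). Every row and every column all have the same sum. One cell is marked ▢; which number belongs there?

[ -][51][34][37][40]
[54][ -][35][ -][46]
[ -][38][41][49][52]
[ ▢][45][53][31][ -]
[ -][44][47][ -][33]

42

Column 3 is complete and sums to 210; that is the magic constant.
Using row 1: 51 + 34 + 37 + 40 + ? → (1,1) = 210 − 162 = 48.
Row 3 needs 210; the known cells sum to 180, so (3,1) = 30.
Column 2: 51 + 38 + 45 + 44 + ? = 210, so (2,2) = 32.
Using column 5: 40 + 46 + 52 + 33 + ? → (4,5) = 210 − 171 = 39.
Row 2: 54 + 32 + 35 + 46 + ? = 210, so (2,4) = 43.
Row 4 must total 210; the given cells sum to 168, so (4,1) = 42.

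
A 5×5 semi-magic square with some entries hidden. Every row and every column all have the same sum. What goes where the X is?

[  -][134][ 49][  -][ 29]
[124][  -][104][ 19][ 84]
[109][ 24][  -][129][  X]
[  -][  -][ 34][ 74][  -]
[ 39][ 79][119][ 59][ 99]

Row 5 is complete and sums to 395; that is the magic constant.
Row 2 needs 395; the known cells sum to 331, so (2,2) = 64.
Column 2: 134 + 64 + 24 + 79 + ? = 395, so (4,2) = 94.
Using column 3: 49 + 104 + 34 + 119 + ? → (3,3) = 395 − 306 = 89.
The remaining cell in column 4 is (1,4) = 395 − 281 = 114.
Row 1 needs 395; the known cells sum to 326, so (1,1) = 69.
The remaining cell in row 3 is (3,5) = 395 − 351 = 44.

44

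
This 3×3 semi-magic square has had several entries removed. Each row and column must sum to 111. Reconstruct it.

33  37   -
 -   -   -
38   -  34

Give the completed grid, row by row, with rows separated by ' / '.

33 37 41 / 40 35 36 / 38 39 34

Row 1 must total 111; the given cells sum to 70, so (1,3) = 41.
Row 3 needs 111; the known cells sum to 72, so (3,2) = 39.
Column 1: 33 + 38 + ? = 111, so (2,1) = 40.
From column 2, 111 − (37 + 39) gives (2,2) = 35.
Column 3: 41 + 34 + ? = 111, so (2,3) = 36.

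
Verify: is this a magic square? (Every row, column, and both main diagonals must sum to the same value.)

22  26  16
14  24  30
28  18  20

No — column 1 sums to 64 but anti-diagonal sums to 68.

Row 1: 22 + 26 + 16 = 64.
Row 2: 14 + 24 + 30 = 68.
Row 3: 28 + 18 + 20 = 66.
Column 1: 22 + 14 + 28 = 64.
Column 2: 26 + 24 + 18 = 68.
Column 3: 16 + 30 + 20 = 66.
Main diagonal: 22 + 24 + 20 = 66.
Anti-diagonal: 16 + 24 + 28 = 68.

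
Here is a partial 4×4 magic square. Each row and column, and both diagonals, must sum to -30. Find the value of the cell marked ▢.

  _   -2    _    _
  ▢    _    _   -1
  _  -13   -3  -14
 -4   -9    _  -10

Using row 3: -13 + (-3) + (-14) + ? → (3,1) = -30 − (-30) = 0.
Row 4 needs -30; the known cells sum to -23, so (4,3) = -7.
Column 2: -2 + (-13) + (-9) + ? = -30, so (2,2) = -6.
Column 4 needs -30; the known cells sum to -25, so (1,4) = -5.
Main diagonal must total -30; the given cells sum to -19, so (1,1) = -11.
Anti-diagonal: -5 + (-13) + (-4) + ? = -30, so (2,3) = -8.
Row 1 must total -30; the given cells sum to -18, so (1,3) = -12.
Using row 2: -6 + (-8) + (-1) + ? → (2,1) = -30 − (-15) = -15.

-15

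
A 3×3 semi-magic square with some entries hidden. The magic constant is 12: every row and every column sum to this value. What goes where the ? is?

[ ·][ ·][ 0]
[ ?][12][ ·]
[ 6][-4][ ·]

-2

Row 3 must total 12; the given cells sum to 2, so (3,3) = 10.
From column 2, 12 − (12 + (-4)) gives (1,2) = 4.
Column 3: 0 + 10 + ? = 12, so (2,3) = 2.
From row 1, 12 − (4 + 0) gives (1,1) = 8.
From row 2, 12 − (12 + 2) gives (2,1) = -2.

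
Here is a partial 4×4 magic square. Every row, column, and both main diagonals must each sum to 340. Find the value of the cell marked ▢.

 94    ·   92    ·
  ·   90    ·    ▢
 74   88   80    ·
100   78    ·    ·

Row 3 must total 340; the given cells sum to 242, so (3,4) = 98.
Using column 1: 94 + 74 + 100 + ? → (2,1) = 340 − 268 = 72.
Column 2 needs 340; the known cells sum to 256, so (1,2) = 84.
Main diagonal must total 340; the given cells sum to 264, so (4,4) = 76.
From row 1, 340 − (94 + 84 + 92) gives (1,4) = 70.
Row 4 must total 340; the given cells sum to 254, so (4,3) = 86.
The remaining cell in column 3 is (2,3) = 340 − 258 = 82.
Column 4 must total 340; the given cells sum to 244, so (2,4) = 96.

96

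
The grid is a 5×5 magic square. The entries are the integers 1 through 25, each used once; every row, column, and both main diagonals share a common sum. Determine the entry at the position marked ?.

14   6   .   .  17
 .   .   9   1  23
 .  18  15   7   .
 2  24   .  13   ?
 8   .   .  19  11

10

The entries are 1 through 25, which sum to 325, so each line sums to 325/5 = 65.
Column 4: 1 + 7 + 13 + 19 + ? = 65, so (1,4) = 25.
Main diagonal must total 65; the given cells sum to 53, so (2,2) = 12.
From row 1, 65 − (14 + 6 + 25 + 17) gives (1,3) = 3.
From row 2, 65 − (12 + 9 + 1 + 23) gives (2,1) = 20.
The remaining cell in column 1 is (3,1) = 65 − 44 = 21.
From column 2, 65 − (6 + 12 + 18 + 24) gives (5,2) = 5.
Using row 3: 21 + 18 + 15 + 7 + ? → (3,5) = 65 − 61 = 4.
Row 5 must total 65; the given cells sum to 43, so (5,3) = 22.
Column 3 must total 65; the given cells sum to 49, so (4,3) = 16.
Column 5: 17 + 23 + 4 + 11 + ? = 65, so (4,5) = 10.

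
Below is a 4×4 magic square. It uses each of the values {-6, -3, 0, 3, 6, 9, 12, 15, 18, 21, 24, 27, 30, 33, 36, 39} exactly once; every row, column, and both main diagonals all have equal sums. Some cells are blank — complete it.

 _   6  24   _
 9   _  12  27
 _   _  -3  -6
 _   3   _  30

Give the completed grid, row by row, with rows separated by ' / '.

The 16 entries sum to 264, so each line sums to 264/4 = 66.
Row 2 needs 66; the known cells sum to 48, so (2,2) = 18.
Column 2 needs 66; the known cells sum to 27, so (3,2) = 39.
Column 3: 24 + 12 + (-3) + ? = 66, so (4,3) = 33.
Column 4: 27 + (-6) + 30 + ? = 66, so (1,4) = 15.
Using main diagonal: 18 + (-3) + 30 + ? → (1,1) = 66 − 45 = 21.
Anti-diagonal needs 66; the known cells sum to 66, so (4,1) = 0.
Row 3: 39 + (-3) + (-6) + ? = 66, so (3,1) = 36.

21 6 24 15 / 9 18 12 27 / 36 39 -3 -6 / 0 3 33 30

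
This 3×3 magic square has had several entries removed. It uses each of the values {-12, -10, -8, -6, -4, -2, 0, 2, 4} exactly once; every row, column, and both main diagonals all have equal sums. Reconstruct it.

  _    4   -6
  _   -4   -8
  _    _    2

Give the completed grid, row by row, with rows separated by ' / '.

The 9 entries sum to -36, so each line sums to -36/3 = -12.
The remaining cell in row 1 is (1,1) = -12 − (-2) = -10.
Row 2 needs -12; the known cells sum to -12, so (2,1) = 0.
Using column 1: -10 + 0 + ? → (3,1) = -12 − (-10) = -2.
Column 2 needs -12; the known cells sum to 0, so (3,2) = -12.

-10 4 -6 / 0 -4 -8 / -2 -12 2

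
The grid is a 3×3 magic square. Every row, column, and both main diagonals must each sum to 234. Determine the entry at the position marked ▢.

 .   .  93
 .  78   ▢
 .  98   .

68

The remaining cell in column 2 is (1,2) = 234 − 176 = 58.
From anti-diagonal, 234 − (93 + 78) gives (3,1) = 63.
From row 1, 234 − (58 + 93) gives (1,1) = 83.
Row 3 needs 234; the known cells sum to 161, so (3,3) = 73.
From column 1, 234 − (83 + 63) gives (2,1) = 88.
Column 3 must total 234; the given cells sum to 166, so (2,3) = 68.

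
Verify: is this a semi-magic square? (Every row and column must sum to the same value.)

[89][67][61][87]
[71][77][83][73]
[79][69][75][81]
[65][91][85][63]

Row 1: 89 + 67 + 61 + 87 = 304.
Row 2: 71 + 77 + 83 + 73 = 304.
Row 3: 79 + 69 + 75 + 81 = 304.
Row 4: 65 + 91 + 85 + 63 = 304.
Column 1: 89 + 71 + 79 + 65 = 304.
Column 2: 67 + 77 + 69 + 91 = 304.
Column 3: 61 + 83 + 75 + 85 = 304.
Column 4: 87 + 73 + 81 + 63 = 304.
All lines sum to 304.

Yes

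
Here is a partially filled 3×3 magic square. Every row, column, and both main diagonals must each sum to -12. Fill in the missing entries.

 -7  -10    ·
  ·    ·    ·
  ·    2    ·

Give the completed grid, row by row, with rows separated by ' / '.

From row 1, -12 − (-7 + (-10)) gives (1,3) = 5.
Using column 2: -10 + 2 + ? → (2,2) = -12 − (-8) = -4.
From main diagonal, -12 − (-7 + (-4)) gives (3,3) = -1.
The remaining cell in anti-diagonal is (3,1) = -12 − 1 = -13.
Column 1: -7 + (-13) + ? = -12, so (2,1) = 8.
Column 3: 5 + (-1) + ? = -12, so (2,3) = -16.

-7 -10 5 / 8 -4 -16 / -13 2 -1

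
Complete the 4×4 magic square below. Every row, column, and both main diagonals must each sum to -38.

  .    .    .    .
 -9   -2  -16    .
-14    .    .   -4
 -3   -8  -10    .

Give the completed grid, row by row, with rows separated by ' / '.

-12 -15 -5 -6 / -9 -2 -16 -11 / -14 -13 -7 -4 / -3 -8 -10 -17

The remaining cell in row 2 is (2,4) = -38 − (-27) = -11.
Row 4 needs -38; the known cells sum to -21, so (4,4) = -17.
Column 1 needs -38; the known cells sum to -26, so (1,1) = -12.
The remaining cell in column 4 is (1,4) = -38 − (-32) = -6.
Using main diagonal: -12 + (-2) + (-17) + ? → (3,3) = -38 − (-31) = -7.
Anti-diagonal needs -38; the known cells sum to -25, so (3,2) = -13.
Column 2: -2 + (-13) + (-8) + ? = -38, so (1,2) = -15.
Column 3 must total -38; the given cells sum to -33, so (1,3) = -5.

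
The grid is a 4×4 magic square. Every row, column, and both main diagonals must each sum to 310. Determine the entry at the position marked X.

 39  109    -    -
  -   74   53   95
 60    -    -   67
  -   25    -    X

Row 2: 74 + 53 + 95 + ? = 310, so (2,1) = 88.
From column 1, 310 − (39 + 88 + 60) gives (4,1) = 123.
Column 2 needs 310; the known cells sum to 208, so (3,2) = 102.
The remaining cell in anti-diagonal is (1,4) = 310 − 278 = 32.
Row 1: 39 + 109 + 32 + ? = 310, so (1,3) = 130.
Row 3 must total 310; the given cells sum to 229, so (3,3) = 81.
Column 3 must total 310; the given cells sum to 264, so (4,3) = 46.
From column 4, 310 − (32 + 95 + 67) gives (4,4) = 116.

116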